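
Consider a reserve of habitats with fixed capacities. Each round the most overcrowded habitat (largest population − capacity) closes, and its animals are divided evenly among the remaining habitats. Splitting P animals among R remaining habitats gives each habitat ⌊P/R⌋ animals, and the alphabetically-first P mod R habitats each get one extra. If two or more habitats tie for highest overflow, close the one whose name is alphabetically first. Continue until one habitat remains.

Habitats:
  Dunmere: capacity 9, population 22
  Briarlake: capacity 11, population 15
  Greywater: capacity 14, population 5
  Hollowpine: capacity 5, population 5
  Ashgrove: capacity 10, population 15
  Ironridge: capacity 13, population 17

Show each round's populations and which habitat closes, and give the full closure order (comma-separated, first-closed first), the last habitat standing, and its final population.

Closure order: Dunmere, Ashgrove, Briarlake, Ironridge, Hollowpine
Last habitat: Greywater with 79 animals

Round 1: Ashgrove=15 Briarlake=15 Dunmere=22 Greywater=5 Hollowpine=5 Ironridge=17 → close Dunmere (overflow 13)
  22÷5 = 4 each, +1 to first 2
Round 2: Ashgrove=20 Briarlake=20 Greywater=9 Hollowpine=9 Ironridge=21 → close Ashgrove (overflow 10)
  20÷4 = 5 each, +1 to first 0
Round 3: Briarlake=25 Greywater=14 Hollowpine=14 Ironridge=26 → close Briarlake (overflow 14)
  25÷3 = 8 each, +1 to first 1
Round 4: Greywater=23 Hollowpine=22 Ironridge=34 → close Ironridge (overflow 21)
  34÷2 = 17 each, +1 to first 0
Round 5: Greywater=40 Hollowpine=39 → close Hollowpine (overflow 34)
  39÷1 = 39 each, +1 to first 0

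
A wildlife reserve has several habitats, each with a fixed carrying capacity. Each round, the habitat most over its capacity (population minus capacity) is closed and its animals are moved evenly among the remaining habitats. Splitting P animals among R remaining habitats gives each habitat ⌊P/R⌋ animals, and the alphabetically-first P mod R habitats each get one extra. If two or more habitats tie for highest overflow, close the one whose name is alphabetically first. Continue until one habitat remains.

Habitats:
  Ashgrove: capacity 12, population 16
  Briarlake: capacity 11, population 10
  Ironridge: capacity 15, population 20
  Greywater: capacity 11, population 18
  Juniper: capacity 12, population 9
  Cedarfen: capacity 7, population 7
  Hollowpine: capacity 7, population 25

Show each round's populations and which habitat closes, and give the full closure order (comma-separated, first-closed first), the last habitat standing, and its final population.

Round 1: Ashgrove=16 Briarlake=10 Cedarfen=7 Greywater=18 Hollowpine=25 Ironridge=20 Juniper=9 → close Hollowpine (overflow 18)
  25÷6 = 4 each, +1 to first 1
Round 2: Ashgrove=21 Briarlake=14 Cedarfen=11 Greywater=22 Ironridge=24 Juniper=13 → close Greywater (overflow 11)
  22÷5 = 4 each, +1 to first 2
Round 3: Ashgrove=26 Briarlake=19 Cedarfen=15 Ironridge=28 Juniper=17 → close Ashgrove (overflow 14)
  26÷4 = 6 each, +1 to first 2
Round 4: Briarlake=26 Cedarfen=22 Ironridge=34 Juniper=23 → close Ironridge (overflow 19)
  34÷3 = 11 each, +1 to first 1
Round 5: Briarlake=38 Cedarfen=33 Juniper=34 → close Briarlake (overflow 27)
  38÷2 = 19 each, +1 to first 0
Round 6: Cedarfen=52 Juniper=53 → close Cedarfen (overflow 45)
  52÷1 = 52 each, +1 to first 0

Closure order: Hollowpine, Greywater, Ashgrove, Ironridge, Briarlake, Cedarfen
Last habitat: Juniper with 105 animals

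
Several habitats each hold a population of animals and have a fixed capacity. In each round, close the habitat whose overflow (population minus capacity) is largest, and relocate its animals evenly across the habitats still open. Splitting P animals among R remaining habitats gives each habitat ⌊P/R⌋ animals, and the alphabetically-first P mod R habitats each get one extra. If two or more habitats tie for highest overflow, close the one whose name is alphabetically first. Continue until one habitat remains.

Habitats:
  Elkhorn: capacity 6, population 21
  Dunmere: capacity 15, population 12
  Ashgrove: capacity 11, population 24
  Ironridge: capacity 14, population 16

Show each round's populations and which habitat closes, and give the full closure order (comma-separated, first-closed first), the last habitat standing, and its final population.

Closure order: Elkhorn, Ashgrove, Ironridge
Last habitat: Dunmere with 73 animals

Round 1: Ashgrove=24 Dunmere=12 Elkhorn=21 Ironridge=16 → close Elkhorn (overflow 15)
  21÷3 = 7 each, +1 to first 0
Round 2: Ashgrove=31 Dunmere=19 Ironridge=23 → close Ashgrove (overflow 20)
  31÷2 = 15 each, +1 to first 1
Round 3: Dunmere=35 Ironridge=38 → close Ironridge (overflow 24)
  38÷1 = 38 each, +1 to first 0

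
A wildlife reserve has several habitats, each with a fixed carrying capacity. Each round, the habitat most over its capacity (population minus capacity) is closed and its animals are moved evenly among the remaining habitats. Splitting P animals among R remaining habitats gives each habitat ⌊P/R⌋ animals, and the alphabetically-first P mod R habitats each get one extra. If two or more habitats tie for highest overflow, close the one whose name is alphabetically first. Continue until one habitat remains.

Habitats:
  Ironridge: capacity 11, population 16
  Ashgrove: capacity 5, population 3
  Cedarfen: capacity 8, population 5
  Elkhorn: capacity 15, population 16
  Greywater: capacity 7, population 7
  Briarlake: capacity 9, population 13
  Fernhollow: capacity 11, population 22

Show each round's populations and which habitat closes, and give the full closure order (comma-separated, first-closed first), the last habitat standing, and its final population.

Round 1: Ashgrove=3 Briarlake=13 Cedarfen=5 Elkhorn=16 Fernhollow=22 Greywater=7 Ironridge=16 → close Fernhollow (overflow 11)
  22÷6 = 3 each, +1 to first 4
Round 2: Ashgrove=7 Briarlake=17 Cedarfen=9 Elkhorn=20 Greywater=10 Ironridge=19 → close Briarlake (overflow 8)
  17÷5 = 3 each, +1 to first 2
Round 3: Ashgrove=11 Cedarfen=13 Elkhorn=23 Greywater=13 Ironridge=22 → close Ironridge (overflow 11)
  22÷4 = 5 each, +1 to first 2
Round 4: Ashgrove=17 Cedarfen=19 Elkhorn=28 Greywater=18 → close Elkhorn (overflow 13)
  28÷3 = 9 each, +1 to first 1
Round 5: Ashgrove=27 Cedarfen=28 Greywater=27 → close Ashgrove (overflow 22)
  27÷2 = 13 each, +1 to first 1
Round 6: Cedarfen=42 Greywater=40 → close Cedarfen (overflow 34)
  42÷1 = 42 each, +1 to first 0

Closure order: Fernhollow, Briarlake, Ironridge, Elkhorn, Ashgrove, Cedarfen
Last habitat: Greywater with 82 animals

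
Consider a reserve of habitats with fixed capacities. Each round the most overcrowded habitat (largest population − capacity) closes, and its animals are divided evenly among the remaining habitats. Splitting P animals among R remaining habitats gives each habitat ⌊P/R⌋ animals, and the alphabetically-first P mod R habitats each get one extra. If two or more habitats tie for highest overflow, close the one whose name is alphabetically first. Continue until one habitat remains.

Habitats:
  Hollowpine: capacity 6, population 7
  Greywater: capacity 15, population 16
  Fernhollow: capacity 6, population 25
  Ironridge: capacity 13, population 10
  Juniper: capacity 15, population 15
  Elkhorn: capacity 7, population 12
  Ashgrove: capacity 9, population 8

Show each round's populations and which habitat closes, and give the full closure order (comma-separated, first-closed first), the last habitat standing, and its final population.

Round 1: Ashgrove=8 Elkhorn=12 Fernhollow=25 Greywater=16 Hollowpine=7 Ironridge=10 Juniper=15 → close Fernhollow (overflow 19)
  25÷6 = 4 each, +1 to first 1
Round 2: Ashgrove=13 Elkhorn=16 Greywater=20 Hollowpine=11 Ironridge=14 Juniper=19 → close Elkhorn (overflow 9)
  16÷5 = 3 each, +1 to first 1
Round 3: Ashgrove=17 Greywater=23 Hollowpine=14 Ironridge=17 Juniper=22 → close Ashgrove (overflow 8)
  17÷4 = 4 each, +1 to first 1
Round 4: Greywater=28 Hollowpine=18 Ironridge=21 Juniper=26 → close Greywater (overflow 13)
  28÷3 = 9 each, +1 to first 1
Round 5: Hollowpine=28 Ironridge=30 Juniper=35 → close Hollowpine (overflow 22)
  28÷2 = 14 each, +1 to first 0
Round 6: Ironridge=44 Juniper=49 → close Juniper (overflow 34)
  49÷1 = 49 each, +1 to first 0

Closure order: Fernhollow, Elkhorn, Ashgrove, Greywater, Hollowpine, Juniper
Last habitat: Ironridge with 93 animals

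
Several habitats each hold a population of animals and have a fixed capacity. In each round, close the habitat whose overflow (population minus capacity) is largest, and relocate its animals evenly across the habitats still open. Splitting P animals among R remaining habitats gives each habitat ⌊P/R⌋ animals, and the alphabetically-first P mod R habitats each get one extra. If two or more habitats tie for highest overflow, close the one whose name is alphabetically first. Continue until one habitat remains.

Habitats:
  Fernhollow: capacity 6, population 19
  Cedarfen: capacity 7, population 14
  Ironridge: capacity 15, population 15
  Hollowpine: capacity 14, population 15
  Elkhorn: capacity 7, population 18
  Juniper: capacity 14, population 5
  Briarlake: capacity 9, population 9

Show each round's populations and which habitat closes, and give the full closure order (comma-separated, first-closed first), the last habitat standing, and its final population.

Round 1: Briarlake=9 Cedarfen=14 Elkhorn=18 Fernhollow=19 Hollowpine=15 Ironridge=15 Juniper=5 → close Fernhollow (overflow 13)
  19÷6 = 3 each, +1 to first 1
Round 2: Briarlake=13 Cedarfen=17 Elkhorn=21 Hollowpine=18 Ironridge=18 Juniper=8 → close Elkhorn (overflow 14)
  21÷5 = 4 each, +1 to first 1
Round 3: Briarlake=18 Cedarfen=21 Hollowpine=22 Ironridge=22 Juniper=12 → close Cedarfen (overflow 14)
  21÷4 = 5 each, +1 to first 1
Round 4: Briarlake=24 Hollowpine=27 Ironridge=27 Juniper=17 → close Briarlake (overflow 15)
  24÷3 = 8 each, +1 to first 0
Round 5: Hollowpine=35 Ironridge=35 Juniper=25 → close Hollowpine (overflow 21)
  35÷2 = 17 each, +1 to first 1
Round 6: Ironridge=53 Juniper=42 → close Ironridge (overflow 38)
  53÷1 = 53 each, +1 to first 0

Closure order: Fernhollow, Elkhorn, Cedarfen, Briarlake, Hollowpine, Ironridge
Last habitat: Juniper with 95 animals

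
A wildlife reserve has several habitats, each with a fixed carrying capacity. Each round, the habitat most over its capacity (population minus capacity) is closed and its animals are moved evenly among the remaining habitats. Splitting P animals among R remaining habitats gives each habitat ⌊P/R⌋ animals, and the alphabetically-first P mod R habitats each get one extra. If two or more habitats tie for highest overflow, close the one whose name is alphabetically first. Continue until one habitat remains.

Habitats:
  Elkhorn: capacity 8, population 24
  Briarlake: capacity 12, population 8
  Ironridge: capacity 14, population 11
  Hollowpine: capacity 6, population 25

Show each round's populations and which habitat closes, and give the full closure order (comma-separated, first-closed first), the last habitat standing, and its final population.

Closure order: Hollowpine, Elkhorn, Briarlake
Last habitat: Ironridge with 68 animals

Round 1: Briarlake=8 Elkhorn=24 Hollowpine=25 Ironridge=11 → close Hollowpine (overflow 19)
  25÷3 = 8 each, +1 to first 1
Round 2: Briarlake=17 Elkhorn=32 Ironridge=19 → close Elkhorn (overflow 24)
  32÷2 = 16 each, +1 to first 0
Round 3: Briarlake=33 Ironridge=35 → close Briarlake (overflow 21)
  33÷1 = 33 each, +1 to first 0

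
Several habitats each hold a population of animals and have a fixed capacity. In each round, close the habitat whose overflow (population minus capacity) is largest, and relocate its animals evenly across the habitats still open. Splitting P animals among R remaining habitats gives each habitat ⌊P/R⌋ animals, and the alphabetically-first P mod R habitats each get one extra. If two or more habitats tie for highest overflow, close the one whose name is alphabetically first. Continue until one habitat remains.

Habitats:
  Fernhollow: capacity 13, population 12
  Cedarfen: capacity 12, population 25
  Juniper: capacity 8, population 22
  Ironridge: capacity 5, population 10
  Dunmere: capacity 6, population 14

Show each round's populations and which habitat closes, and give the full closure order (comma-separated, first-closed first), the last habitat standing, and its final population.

Closure order: Juniper, Cedarfen, Dunmere, Ironridge
Last habitat: Fernhollow with 83 animals

Round 1: Cedarfen=25 Dunmere=14 Fernhollow=12 Ironridge=10 Juniper=22 → close Juniper (overflow 14)
  22÷4 = 5 each, +1 to first 2
Round 2: Cedarfen=31 Dunmere=20 Fernhollow=17 Ironridge=15 → close Cedarfen (overflow 19)
  31÷3 = 10 each, +1 to first 1
Round 3: Dunmere=31 Fernhollow=27 Ironridge=25 → close Dunmere (overflow 25)
  31÷2 = 15 each, +1 to first 1
Round 4: Fernhollow=43 Ironridge=40 → close Ironridge (overflow 35)
  40÷1 = 40 each, +1 to first 0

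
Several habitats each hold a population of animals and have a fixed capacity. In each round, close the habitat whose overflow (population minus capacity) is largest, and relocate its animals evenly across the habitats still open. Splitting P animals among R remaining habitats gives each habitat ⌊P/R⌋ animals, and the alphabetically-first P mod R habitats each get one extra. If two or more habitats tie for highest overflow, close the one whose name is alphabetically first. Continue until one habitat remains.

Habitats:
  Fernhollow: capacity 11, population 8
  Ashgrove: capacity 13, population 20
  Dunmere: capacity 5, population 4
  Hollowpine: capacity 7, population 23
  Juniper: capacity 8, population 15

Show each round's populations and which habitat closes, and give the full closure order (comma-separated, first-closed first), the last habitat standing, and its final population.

Round 1: Ashgrove=20 Dunmere=4 Fernhollow=8 Hollowpine=23 Juniper=15 → close Hollowpine (overflow 16)
  23÷4 = 5 each, +1 to first 3
Round 2: Ashgrove=26 Dunmere=10 Fernhollow=14 Juniper=20 → close Ashgrove (overflow 13)
  26÷3 = 8 each, +1 to first 2
Round 3: Dunmere=19 Fernhollow=23 Juniper=28 → close Juniper (overflow 20)
  28÷2 = 14 each, +1 to first 0
Round 4: Dunmere=33 Fernhollow=37 → close Dunmere (overflow 28)
  33÷1 = 33 each, +1 to first 0

Closure order: Hollowpine, Ashgrove, Juniper, Dunmere
Last habitat: Fernhollow with 70 animals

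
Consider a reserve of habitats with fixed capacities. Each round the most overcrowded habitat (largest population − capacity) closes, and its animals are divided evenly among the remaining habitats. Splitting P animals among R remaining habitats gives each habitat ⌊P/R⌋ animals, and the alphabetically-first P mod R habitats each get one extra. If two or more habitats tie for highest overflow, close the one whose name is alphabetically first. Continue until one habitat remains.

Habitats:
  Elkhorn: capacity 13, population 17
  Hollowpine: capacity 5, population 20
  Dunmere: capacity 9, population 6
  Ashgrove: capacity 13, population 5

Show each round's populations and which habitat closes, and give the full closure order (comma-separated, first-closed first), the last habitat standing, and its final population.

Closure order: Hollowpine, Elkhorn, Dunmere
Last habitat: Ashgrove with 48 animals

Round 1: Ashgrove=5 Dunmere=6 Elkhorn=17 Hollowpine=20 → close Hollowpine (overflow 15)
  20÷3 = 6 each, +1 to first 2
Round 2: Ashgrove=12 Dunmere=13 Elkhorn=23 → close Elkhorn (overflow 10)
  23÷2 = 11 each, +1 to first 1
Round 3: Ashgrove=24 Dunmere=24 → close Dunmere (overflow 15)
  24÷1 = 24 each, +1 to first 0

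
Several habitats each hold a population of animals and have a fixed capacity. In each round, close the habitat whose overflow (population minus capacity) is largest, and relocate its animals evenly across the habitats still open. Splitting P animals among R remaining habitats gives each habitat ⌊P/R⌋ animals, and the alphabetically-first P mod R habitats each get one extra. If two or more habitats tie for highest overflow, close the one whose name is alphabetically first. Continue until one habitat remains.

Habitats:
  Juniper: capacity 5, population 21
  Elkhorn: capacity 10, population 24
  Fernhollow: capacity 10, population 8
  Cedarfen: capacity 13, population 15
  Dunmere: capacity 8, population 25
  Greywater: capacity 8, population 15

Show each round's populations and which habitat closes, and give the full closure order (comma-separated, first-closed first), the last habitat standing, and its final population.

Closure order: Dunmere, Juniper, Elkhorn, Greywater, Cedarfen
Last habitat: Fernhollow with 108 animals

Round 1: Cedarfen=15 Dunmere=25 Elkhorn=24 Fernhollow=8 Greywater=15 Juniper=21 → close Dunmere (overflow 17)
  25÷5 = 5 each, +1 to first 0
Round 2: Cedarfen=20 Elkhorn=29 Fernhollow=13 Greywater=20 Juniper=26 → close Juniper (overflow 21)
  26÷4 = 6 each, +1 to first 2
Round 3: Cedarfen=27 Elkhorn=36 Fernhollow=19 Greywater=26 → close Elkhorn (overflow 26)
  36÷3 = 12 each, +1 to first 0
Round 4: Cedarfen=39 Fernhollow=31 Greywater=38 → close Greywater (overflow 30)
  38÷2 = 19 each, +1 to first 0
Round 5: Cedarfen=58 Fernhollow=50 → close Cedarfen (overflow 45)
  58÷1 = 58 each, +1 to first 0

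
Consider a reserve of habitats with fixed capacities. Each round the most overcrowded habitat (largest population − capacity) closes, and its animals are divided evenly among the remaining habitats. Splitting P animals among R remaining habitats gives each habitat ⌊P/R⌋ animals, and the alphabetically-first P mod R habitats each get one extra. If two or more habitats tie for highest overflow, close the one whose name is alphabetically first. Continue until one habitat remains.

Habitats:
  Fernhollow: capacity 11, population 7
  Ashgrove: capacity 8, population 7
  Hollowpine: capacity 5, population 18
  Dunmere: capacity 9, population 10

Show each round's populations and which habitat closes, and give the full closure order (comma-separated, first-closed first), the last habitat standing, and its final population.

Round 1: Ashgrove=7 Dunmere=10 Fernhollow=7 Hollowpine=18 → close Hollowpine (overflow 13)
  18÷3 = 6 each, +1 to first 0
Round 2: Ashgrove=13 Dunmere=16 Fernhollow=13 → close Dunmere (overflow 7)
  16÷2 = 8 each, +1 to first 0
Round 3: Ashgrove=21 Fernhollow=21 → close Ashgrove (overflow 13)
  21÷1 = 21 each, +1 to first 0

Closure order: Hollowpine, Dunmere, Ashgrove
Last habitat: Fernhollow with 42 animals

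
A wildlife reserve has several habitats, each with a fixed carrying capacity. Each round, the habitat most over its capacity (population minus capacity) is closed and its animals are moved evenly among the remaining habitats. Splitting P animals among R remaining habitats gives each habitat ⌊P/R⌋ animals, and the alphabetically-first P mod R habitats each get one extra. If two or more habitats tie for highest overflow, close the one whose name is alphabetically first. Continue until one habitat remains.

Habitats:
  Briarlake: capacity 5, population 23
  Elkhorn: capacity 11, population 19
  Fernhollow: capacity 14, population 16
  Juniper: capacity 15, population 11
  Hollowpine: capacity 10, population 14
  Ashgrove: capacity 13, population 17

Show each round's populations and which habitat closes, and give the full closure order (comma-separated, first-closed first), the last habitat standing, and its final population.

Round 1: Ashgrove=17 Briarlake=23 Elkhorn=19 Fernhollow=16 Hollowpine=14 Juniper=11 → close Briarlake (overflow 18)
  23÷5 = 4 each, +1 to first 3
Round 2: Ashgrove=22 Elkhorn=24 Fernhollow=21 Hollowpine=18 Juniper=15 → close Elkhorn (overflow 13)
  24÷4 = 6 each, +1 to first 0
Round 3: Ashgrove=28 Fernhollow=27 Hollowpine=24 Juniper=21 → close Ashgrove (overflow 15)
  28÷3 = 9 each, +1 to first 1
Round 4: Fernhollow=37 Hollowpine=33 Juniper=30 → close Fernhollow (overflow 23)
  37÷2 = 18 each, +1 to first 1
Round 5: Hollowpine=52 Juniper=48 → close Hollowpine (overflow 42)
  52÷1 = 52 each, +1 to first 0

Closure order: Briarlake, Elkhorn, Ashgrove, Fernhollow, Hollowpine
Last habitat: Juniper with 100 animals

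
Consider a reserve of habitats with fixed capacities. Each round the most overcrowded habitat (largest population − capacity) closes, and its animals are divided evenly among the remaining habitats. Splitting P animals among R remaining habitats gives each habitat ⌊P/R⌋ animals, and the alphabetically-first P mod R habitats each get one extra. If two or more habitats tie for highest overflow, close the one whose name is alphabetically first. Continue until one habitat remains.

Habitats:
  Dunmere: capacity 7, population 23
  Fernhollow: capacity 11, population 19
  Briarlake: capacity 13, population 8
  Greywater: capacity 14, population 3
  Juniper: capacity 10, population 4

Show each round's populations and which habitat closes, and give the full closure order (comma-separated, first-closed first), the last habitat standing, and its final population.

Round 1: Briarlake=8 Dunmere=23 Fernhollow=19 Greywater=3 Juniper=4 → close Dunmere (overflow 16)
  23÷4 = 5 each, +1 to first 3
Round 2: Briarlake=14 Fernhollow=25 Greywater=9 Juniper=9 → close Fernhollow (overflow 14)
  25÷3 = 8 each, +1 to first 1
Round 3: Briarlake=23 Greywater=17 Juniper=17 → close Briarlake (overflow 10)
  23÷2 = 11 each, +1 to first 1
Round 4: Greywater=29 Juniper=28 → close Juniper (overflow 18)
  28÷1 = 28 each, +1 to first 0

Closure order: Dunmere, Fernhollow, Briarlake, Juniper
Last habitat: Greywater with 57 animals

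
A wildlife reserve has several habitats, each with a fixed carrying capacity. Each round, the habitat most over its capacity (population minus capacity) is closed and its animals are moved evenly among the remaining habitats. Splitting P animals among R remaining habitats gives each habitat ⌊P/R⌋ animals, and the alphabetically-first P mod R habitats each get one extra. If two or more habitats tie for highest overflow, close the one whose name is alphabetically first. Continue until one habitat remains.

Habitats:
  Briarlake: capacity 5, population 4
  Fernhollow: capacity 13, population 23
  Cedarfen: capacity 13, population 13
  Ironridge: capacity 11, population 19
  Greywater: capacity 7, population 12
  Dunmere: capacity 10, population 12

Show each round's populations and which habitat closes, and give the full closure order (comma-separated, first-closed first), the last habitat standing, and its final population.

Round 1: Briarlake=4 Cedarfen=13 Dunmere=12 Fernhollow=23 Greywater=12 Ironridge=19 → close Fernhollow (overflow 10)
  23÷5 = 4 each, +1 to first 3
Round 2: Briarlake=9 Cedarfen=18 Dunmere=17 Greywater=16 Ironridge=23 → close Ironridge (overflow 12)
  23÷4 = 5 each, +1 to first 3
Round 3: Briarlake=15 Cedarfen=24 Dunmere=23 Greywater=21 → close Greywater (overflow 14)
  21÷3 = 7 each, +1 to first 0
Round 4: Briarlake=22 Cedarfen=31 Dunmere=30 → close Dunmere (overflow 20)
  30÷2 = 15 each, +1 to first 0
Round 5: Briarlake=37 Cedarfen=46 → close Cedarfen (overflow 33)
  46÷1 = 46 each, +1 to first 0

Closure order: Fernhollow, Ironridge, Greywater, Dunmere, Cedarfen
Last habitat: Briarlake with 83 animals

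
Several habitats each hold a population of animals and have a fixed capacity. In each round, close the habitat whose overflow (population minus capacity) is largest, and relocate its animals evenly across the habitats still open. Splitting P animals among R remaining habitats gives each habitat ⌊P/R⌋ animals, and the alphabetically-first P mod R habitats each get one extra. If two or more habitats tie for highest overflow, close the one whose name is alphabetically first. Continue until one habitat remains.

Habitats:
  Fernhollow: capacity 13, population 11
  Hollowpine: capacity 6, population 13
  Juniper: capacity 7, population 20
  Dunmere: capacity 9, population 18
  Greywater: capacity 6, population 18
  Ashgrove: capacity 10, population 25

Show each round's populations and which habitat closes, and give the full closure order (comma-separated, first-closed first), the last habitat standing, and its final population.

Closure order: Ashgrove, Juniper, Greywater, Dunmere, Hollowpine
Last habitat: Fernhollow with 105 animals

Round 1: Ashgrove=25 Dunmere=18 Fernhollow=11 Greywater=18 Hollowpine=13 Juniper=20 → close Ashgrove (overflow 15)
  25÷5 = 5 each, +1 to first 0
Round 2: Dunmere=23 Fernhollow=16 Greywater=23 Hollowpine=18 Juniper=25 → close Juniper (overflow 18)
  25÷4 = 6 each, +1 to first 1
Round 3: Dunmere=30 Fernhollow=22 Greywater=29 Hollowpine=24 → close Greywater (overflow 23)
  29÷3 = 9 each, +1 to first 2
Round 4: Dunmere=40 Fernhollow=32 Hollowpine=33 → close Dunmere (overflow 31)
  40÷2 = 20 each, +1 to first 0
Round 5: Fernhollow=52 Hollowpine=53 → close Hollowpine (overflow 47)
  53÷1 = 53 each, +1 to first 0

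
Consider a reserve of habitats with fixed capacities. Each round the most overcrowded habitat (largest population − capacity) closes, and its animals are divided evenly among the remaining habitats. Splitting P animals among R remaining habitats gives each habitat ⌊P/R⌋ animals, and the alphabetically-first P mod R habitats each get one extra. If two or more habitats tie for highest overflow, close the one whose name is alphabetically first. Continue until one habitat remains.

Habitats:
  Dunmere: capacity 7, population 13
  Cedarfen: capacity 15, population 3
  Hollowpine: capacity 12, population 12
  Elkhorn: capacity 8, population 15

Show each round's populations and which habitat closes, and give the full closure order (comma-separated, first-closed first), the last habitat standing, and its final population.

Closure order: Elkhorn, Dunmere, Hollowpine
Last habitat: Cedarfen with 43 animals

Round 1: Cedarfen=3 Dunmere=13 Elkhorn=15 Hollowpine=12 → close Elkhorn (overflow 7)
  15÷3 = 5 each, +1 to first 0
Round 2: Cedarfen=8 Dunmere=18 Hollowpine=17 → close Dunmere (overflow 11)
  18÷2 = 9 each, +1 to first 0
Round 3: Cedarfen=17 Hollowpine=26 → close Hollowpine (overflow 14)
  26÷1 = 26 each, +1 to first 0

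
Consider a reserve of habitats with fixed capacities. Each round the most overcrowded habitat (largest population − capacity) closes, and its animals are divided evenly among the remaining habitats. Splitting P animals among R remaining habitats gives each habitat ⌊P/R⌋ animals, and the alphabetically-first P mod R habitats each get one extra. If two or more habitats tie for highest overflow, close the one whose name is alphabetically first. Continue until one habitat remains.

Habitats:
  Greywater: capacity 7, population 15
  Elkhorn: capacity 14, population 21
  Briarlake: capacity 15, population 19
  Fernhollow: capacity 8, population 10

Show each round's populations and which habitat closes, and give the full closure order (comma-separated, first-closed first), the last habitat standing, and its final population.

Round 1: Briarlake=19 Elkhorn=21 Fernhollow=10 Greywater=15 → close Greywater (overflow 8)
  15÷3 = 5 each, +1 to first 0
Round 2: Briarlake=24 Elkhorn=26 Fernhollow=15 → close Elkhorn (overflow 12)
  26÷2 = 13 each, +1 to first 0
Round 3: Briarlake=37 Fernhollow=28 → close Briarlake (overflow 22)
  37÷1 = 37 each, +1 to first 0

Closure order: Greywater, Elkhorn, Briarlake
Last habitat: Fernhollow with 65 animals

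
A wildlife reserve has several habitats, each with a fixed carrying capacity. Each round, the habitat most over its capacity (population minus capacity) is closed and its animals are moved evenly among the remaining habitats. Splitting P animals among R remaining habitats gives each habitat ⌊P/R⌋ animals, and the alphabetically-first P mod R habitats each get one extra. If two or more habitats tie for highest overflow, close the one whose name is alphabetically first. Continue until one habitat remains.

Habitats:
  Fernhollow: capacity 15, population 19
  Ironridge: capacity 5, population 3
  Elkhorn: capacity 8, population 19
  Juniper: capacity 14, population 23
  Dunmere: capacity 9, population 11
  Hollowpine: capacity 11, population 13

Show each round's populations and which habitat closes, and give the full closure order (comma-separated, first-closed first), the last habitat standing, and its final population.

Round 1: Dunmere=11 Elkhorn=19 Fernhollow=19 Hollowpine=13 Ironridge=3 Juniper=23 → close Elkhorn (overflow 11)
  19÷5 = 3 each, +1 to first 4
Round 2: Dunmere=15 Fernhollow=23 Hollowpine=17 Ironridge=7 Juniper=26 → close Juniper (overflow 12)
  26÷4 = 6 each, +1 to first 2
Round 3: Dunmere=22 Fernhollow=30 Hollowpine=23 Ironridge=13 → close Fernhollow (overflow 15)
  30÷3 = 10 each, +1 to first 0
Round 4: Dunmere=32 Hollowpine=33 Ironridge=23 → close Dunmere (overflow 23)
  32÷2 = 16 each, +1 to first 0
Round 5: Hollowpine=49 Ironridge=39 → close Hollowpine (overflow 38)
  49÷1 = 49 each, +1 to first 0

Closure order: Elkhorn, Juniper, Fernhollow, Dunmere, Hollowpine
Last habitat: Ironridge with 88 animals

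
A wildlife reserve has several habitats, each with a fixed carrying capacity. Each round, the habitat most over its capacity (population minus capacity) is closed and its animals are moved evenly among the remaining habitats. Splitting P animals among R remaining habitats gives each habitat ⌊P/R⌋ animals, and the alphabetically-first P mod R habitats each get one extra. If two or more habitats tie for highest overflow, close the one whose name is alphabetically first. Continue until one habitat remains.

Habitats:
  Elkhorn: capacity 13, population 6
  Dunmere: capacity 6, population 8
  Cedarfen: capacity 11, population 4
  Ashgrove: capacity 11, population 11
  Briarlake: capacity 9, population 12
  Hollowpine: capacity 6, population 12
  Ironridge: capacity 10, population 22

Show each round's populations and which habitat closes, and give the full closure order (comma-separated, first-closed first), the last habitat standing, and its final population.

Closure order: Ironridge, Hollowpine, Briarlake, Dunmere, Ashgrove, Cedarfen
Last habitat: Elkhorn with 75 animals

Round 1: Ashgrove=11 Briarlake=12 Cedarfen=4 Dunmere=8 Elkhorn=6 Hollowpine=12 Ironridge=22 → close Ironridge (overflow 12)
  22÷6 = 3 each, +1 to first 4
Round 2: Ashgrove=15 Briarlake=16 Cedarfen=8 Dunmere=12 Elkhorn=9 Hollowpine=15 → close Hollowpine (overflow 9)
  15÷5 = 3 each, +1 to first 0
Round 3: Ashgrove=18 Briarlake=19 Cedarfen=11 Dunmere=15 Elkhorn=12 → close Briarlake (overflow 10)
  19÷4 = 4 each, +1 to first 3
Round 4: Ashgrove=23 Cedarfen=16 Dunmere=20 Elkhorn=16 → close Dunmere (overflow 14)
  20÷3 = 6 each, +1 to first 2
Round 5: Ashgrove=30 Cedarfen=23 Elkhorn=22 → close Ashgrove (overflow 19)
  30÷2 = 15 each, +1 to first 0
Round 6: Cedarfen=38 Elkhorn=37 → close Cedarfen (overflow 27)
  38÷1 = 38 each, +1 to first 0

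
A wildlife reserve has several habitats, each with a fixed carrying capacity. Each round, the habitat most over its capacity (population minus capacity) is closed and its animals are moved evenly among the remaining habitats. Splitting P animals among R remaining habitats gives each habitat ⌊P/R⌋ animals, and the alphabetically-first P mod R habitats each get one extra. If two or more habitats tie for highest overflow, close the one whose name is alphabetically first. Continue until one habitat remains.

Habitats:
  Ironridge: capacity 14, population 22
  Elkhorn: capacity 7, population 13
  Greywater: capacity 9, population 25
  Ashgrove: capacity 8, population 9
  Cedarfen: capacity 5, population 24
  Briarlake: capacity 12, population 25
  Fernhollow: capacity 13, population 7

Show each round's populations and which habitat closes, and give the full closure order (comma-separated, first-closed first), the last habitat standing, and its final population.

Round 1: Ashgrove=9 Briarlake=25 Cedarfen=24 Elkhorn=13 Fernhollow=7 Greywater=25 Ironridge=22 → close Cedarfen (overflow 19)
  24÷6 = 4 each, +1 to first 0
Round 2: Ashgrove=13 Briarlake=29 Elkhorn=17 Fernhollow=11 Greywater=29 Ironridge=26 → close Greywater (overflow 20)
  29÷5 = 5 each, +1 to first 4
Round 3: Ashgrove=19 Briarlake=35 Elkhorn=23 Fernhollow=17 Ironridge=31 → close Briarlake (overflow 23)
  35÷4 = 8 each, +1 to first 3
Round 4: Ashgrove=28 Elkhorn=32 Fernhollow=26 Ironridge=39 → close Elkhorn (overflow 25)
  32÷3 = 10 each, +1 to first 2
Round 5: Ashgrove=39 Fernhollow=37 Ironridge=49 → close Ironridge (overflow 35)
  49÷2 = 24 each, +1 to first 1
Round 6: Ashgrove=64 Fernhollow=61 → close Ashgrove (overflow 56)
  64÷1 = 64 each, +1 to first 0

Closure order: Cedarfen, Greywater, Briarlake, Elkhorn, Ironridge, Ashgrove
Last habitat: Fernhollow with 125 animals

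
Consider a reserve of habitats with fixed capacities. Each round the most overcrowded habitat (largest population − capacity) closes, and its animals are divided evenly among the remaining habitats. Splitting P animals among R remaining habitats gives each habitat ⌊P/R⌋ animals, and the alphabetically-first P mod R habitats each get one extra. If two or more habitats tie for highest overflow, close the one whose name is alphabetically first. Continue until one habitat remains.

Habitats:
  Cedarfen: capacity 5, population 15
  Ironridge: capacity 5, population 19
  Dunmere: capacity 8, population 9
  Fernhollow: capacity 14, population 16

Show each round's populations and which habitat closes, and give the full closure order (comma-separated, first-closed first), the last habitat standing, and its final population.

Closure order: Ironridge, Cedarfen, Fernhollow
Last habitat: Dunmere with 59 animals

Round 1: Cedarfen=15 Dunmere=9 Fernhollow=16 Ironridge=19 → close Ironridge (overflow 14)
  19÷3 = 6 each, +1 to first 1
Round 2: Cedarfen=22 Dunmere=15 Fernhollow=22 → close Cedarfen (overflow 17)
  22÷2 = 11 each, +1 to first 0
Round 3: Dunmere=26 Fernhollow=33 → close Fernhollow (overflow 19)
  33÷1 = 33 each, +1 to first 0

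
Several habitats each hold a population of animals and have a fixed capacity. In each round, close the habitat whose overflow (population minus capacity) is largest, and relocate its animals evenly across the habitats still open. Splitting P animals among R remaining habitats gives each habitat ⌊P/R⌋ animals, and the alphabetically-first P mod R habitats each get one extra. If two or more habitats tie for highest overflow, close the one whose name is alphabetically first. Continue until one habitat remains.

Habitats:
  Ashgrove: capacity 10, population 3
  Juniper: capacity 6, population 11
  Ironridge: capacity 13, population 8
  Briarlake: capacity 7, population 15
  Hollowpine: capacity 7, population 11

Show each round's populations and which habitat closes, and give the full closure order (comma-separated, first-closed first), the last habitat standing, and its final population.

Closure order: Briarlake, Hollowpine, Juniper, Ironridge
Last habitat: Ashgrove with 48 animals

Round 1: Ashgrove=3 Briarlake=15 Hollowpine=11 Ironridge=8 Juniper=11 → close Briarlake (overflow 8)
  15÷4 = 3 each, +1 to first 3
Round 2: Ashgrove=7 Hollowpine=15 Ironridge=12 Juniper=14 → close Hollowpine (overflow 8)
  15÷3 = 5 each, +1 to first 0
Round 3: Ashgrove=12 Ironridge=17 Juniper=19 → close Juniper (overflow 13)
  19÷2 = 9 each, +1 to first 1
Round 4: Ashgrove=22 Ironridge=26 → close Ironridge (overflow 13)
  26÷1 = 26 each, +1 to first 0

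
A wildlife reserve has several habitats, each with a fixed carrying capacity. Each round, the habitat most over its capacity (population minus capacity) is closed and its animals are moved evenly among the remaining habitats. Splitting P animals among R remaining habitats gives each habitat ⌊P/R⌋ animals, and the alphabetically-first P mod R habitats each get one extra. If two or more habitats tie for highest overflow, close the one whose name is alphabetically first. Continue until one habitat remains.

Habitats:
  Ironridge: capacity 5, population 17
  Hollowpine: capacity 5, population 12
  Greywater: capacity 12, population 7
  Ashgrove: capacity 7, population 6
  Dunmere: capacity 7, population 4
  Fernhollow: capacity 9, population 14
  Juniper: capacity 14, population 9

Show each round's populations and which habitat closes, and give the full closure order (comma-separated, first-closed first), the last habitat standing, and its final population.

Round 1: Ashgrove=6 Dunmere=4 Fernhollow=14 Greywater=7 Hollowpine=12 Ironridge=17 Juniper=9 → close Ironridge (overflow 12)
  17÷6 = 2 each, +1 to first 5
Round 2: Ashgrove=9 Dunmere=7 Fernhollow=17 Greywater=10 Hollowpine=15 Juniper=11 → close Hollowpine (overflow 10)
  15÷5 = 3 each, +1 to first 0
Round 3: Ashgrove=12 Dunmere=10 Fernhollow=20 Greywater=13 Juniper=14 → close Fernhollow (overflow 11)
  20÷4 = 5 each, +1 to first 0
Round 4: Ashgrove=17 Dunmere=15 Greywater=18 Juniper=19 → close Ashgrove (overflow 10)
  17÷3 = 5 each, +1 to first 2
Round 5: Dunmere=21 Greywater=24 Juniper=24 → close Dunmere (overflow 14)
  21÷2 = 10 each, +1 to first 1
Round 6: Greywater=35 Juniper=34 → close Greywater (overflow 23)
  35÷1 = 35 each, +1 to first 0

Closure order: Ironridge, Hollowpine, Fernhollow, Ashgrove, Dunmere, Greywater
Last habitat: Juniper with 69 animals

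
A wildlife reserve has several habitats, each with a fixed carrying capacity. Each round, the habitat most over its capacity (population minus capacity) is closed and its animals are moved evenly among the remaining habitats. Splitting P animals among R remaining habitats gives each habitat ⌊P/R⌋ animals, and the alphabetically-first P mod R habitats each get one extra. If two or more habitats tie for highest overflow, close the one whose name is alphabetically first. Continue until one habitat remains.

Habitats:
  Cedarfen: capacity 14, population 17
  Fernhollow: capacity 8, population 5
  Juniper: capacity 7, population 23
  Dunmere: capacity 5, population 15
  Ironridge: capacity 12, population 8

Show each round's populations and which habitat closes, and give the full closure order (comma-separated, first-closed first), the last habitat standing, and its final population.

Closure order: Juniper, Dunmere, Cedarfen, Fernhollow
Last habitat: Ironridge with 68 animals

Round 1: Cedarfen=17 Dunmere=15 Fernhollow=5 Ironridge=8 Juniper=23 → close Juniper (overflow 16)
  23÷4 = 5 each, +1 to first 3
Round 2: Cedarfen=23 Dunmere=21 Fernhollow=11 Ironridge=13 → close Dunmere (overflow 16)
  21÷3 = 7 each, +1 to first 0
Round 3: Cedarfen=30 Fernhollow=18 Ironridge=20 → close Cedarfen (overflow 16)
  30÷2 = 15 each, +1 to first 0
Round 4: Fernhollow=33 Ironridge=35 → close Fernhollow (overflow 25)
  33÷1 = 33 each, +1 to first 0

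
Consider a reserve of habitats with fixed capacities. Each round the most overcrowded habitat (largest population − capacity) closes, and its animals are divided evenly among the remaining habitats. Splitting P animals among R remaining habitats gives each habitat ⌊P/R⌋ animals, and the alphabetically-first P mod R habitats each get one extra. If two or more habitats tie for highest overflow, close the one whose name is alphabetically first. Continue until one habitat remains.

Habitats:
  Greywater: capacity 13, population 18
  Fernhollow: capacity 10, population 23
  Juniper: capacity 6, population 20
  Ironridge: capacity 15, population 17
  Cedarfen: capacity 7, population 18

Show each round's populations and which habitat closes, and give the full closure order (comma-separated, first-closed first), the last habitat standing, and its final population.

Closure order: Juniper, Fernhollow, Cedarfen, Greywater
Last habitat: Ironridge with 96 animals

Round 1: Cedarfen=18 Fernhollow=23 Greywater=18 Ironridge=17 Juniper=20 → close Juniper (overflow 14)
  20÷4 = 5 each, +1 to first 0
Round 2: Cedarfen=23 Fernhollow=28 Greywater=23 Ironridge=22 → close Fernhollow (overflow 18)
  28÷3 = 9 each, +1 to first 1
Round 3: Cedarfen=33 Greywater=32 Ironridge=31 → close Cedarfen (overflow 26)
  33÷2 = 16 each, +1 to first 1
Round 4: Greywater=49 Ironridge=47 → close Greywater (overflow 36)
  49÷1 = 49 each, +1 to first 0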